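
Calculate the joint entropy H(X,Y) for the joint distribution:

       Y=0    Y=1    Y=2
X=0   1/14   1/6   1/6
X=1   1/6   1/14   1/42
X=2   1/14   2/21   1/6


H(X,Y) = -Σ p(x,y) log₂ p(x,y)
  p(0,0)=1/14: -0.0714 × log₂(0.0714) = 0.2720
  p(0,1)=1/6: -0.1667 × log₂(0.1667) = 0.4308
  p(0,2)=1/6: -0.1667 × log₂(0.1667) = 0.4308
  p(1,0)=1/6: -0.1667 × log₂(0.1667) = 0.4308
  p(1,1)=1/14: -0.0714 × log₂(0.0714) = 0.2720
  p(1,2)=1/42: -0.0238 × log₂(0.0238) = 0.1284
  p(2,0)=1/14: -0.0714 × log₂(0.0714) = 0.2720
  p(2,1)=2/21: -0.0952 × log₂(0.0952) = 0.3231
  p(2,2)=1/6: -0.1667 × log₂(0.1667) = 0.4308
H(X,Y) = 2.9906 bits


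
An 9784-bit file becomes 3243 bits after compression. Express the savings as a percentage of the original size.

Space savings = (1 - Compressed/Original) × 100%
= (1 - 3243/9784) × 100%
= 66.85%


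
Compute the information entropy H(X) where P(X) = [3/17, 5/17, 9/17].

H(X) = -Σ p(x) log₂ p(x)
  -3/17 × log₂(3/17) = 0.4416
  -5/17 × log₂(5/17) = 0.5193
  -9/17 × log₂(9/17) = 0.4858
H(X) = 1.4466 bits


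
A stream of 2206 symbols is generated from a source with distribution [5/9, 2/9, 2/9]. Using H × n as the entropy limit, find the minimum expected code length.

Entropy H = 1.4355 bits/symbol
Minimum bits = H × n = 1.4355 × 2206
= 3166.76 bits


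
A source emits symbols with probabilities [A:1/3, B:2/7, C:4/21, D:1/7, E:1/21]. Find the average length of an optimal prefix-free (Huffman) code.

Huffman tree construction:
Combine smallest probabilities repeatedly
Resulting codes:
  A: 11 (length 2)
  B: 10 (length 2)
  C: 00 (length 2)
  D: 011 (length 3)
  E: 010 (length 3)
Average length = Σ p(s) × length(s) = 2.1905 bits


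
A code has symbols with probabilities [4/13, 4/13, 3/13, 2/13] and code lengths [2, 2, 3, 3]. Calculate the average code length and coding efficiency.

Average length L = Σ p_i × l_i = 2.3846 bits
Entropy H = 1.9501 bits
Efficiency η = H/L × 100% = 81.78%


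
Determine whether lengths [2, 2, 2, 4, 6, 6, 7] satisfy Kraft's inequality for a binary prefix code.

Kraft inequality: Σ 2^(-l_i) ≤ 1 for prefix-free code
Calculating: 2^(-2) + 2^(-2) + 2^(-2) + 2^(-4) + 2^(-6) + 2^(-6) + 2^(-7)
= 0.25 + 0.25 + 0.25 + 0.0625 + 0.015625 + 0.015625 + 0.0078125
= 0.8516
Since 0.8516 ≤ 1, prefix-free code exists


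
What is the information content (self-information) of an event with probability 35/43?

Information content I(x) = -log₂(p(x))
I = -log₂(35/43) = -log₂(0.8140)
I = 0.2970 bits


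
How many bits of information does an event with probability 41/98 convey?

Information content I(x) = -log₂(p(x))
I = -log₂(41/98) = -log₂(0.4184)
I = 1.2572 bits


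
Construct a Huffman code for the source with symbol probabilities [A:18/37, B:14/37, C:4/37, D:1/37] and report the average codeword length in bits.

Huffman tree construction:
Combine smallest probabilities repeatedly
Resulting codes:
  A: 0 (length 1)
  B: 11 (length 2)
  C: 101 (length 3)
  D: 100 (length 3)
Average length = Σ p(s) × length(s) = 1.6486 bits


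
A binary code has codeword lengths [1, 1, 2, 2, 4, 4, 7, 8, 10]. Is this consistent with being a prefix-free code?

Kraft inequality: Σ 2^(-l_i) ≤ 1 for prefix-free code
Calculating: 2^(-1) + 2^(-1) + 2^(-2) + 2^(-2) + 2^(-4) + 2^(-4) + 2^(-7) + 2^(-8) + 2^(-10)
= 0.5 + 0.5 + 0.25 + 0.25 + 0.0625 + 0.0625 + 0.0078125 + 0.00390625 + 0.0009765625
= 1.6377
Since 1.6377 > 1, prefix-free code does not exist


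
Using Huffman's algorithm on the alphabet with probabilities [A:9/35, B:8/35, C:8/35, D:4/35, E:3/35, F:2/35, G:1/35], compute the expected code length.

Huffman tree construction:
Combine smallest probabilities repeatedly
Resulting codes:
  A: 10 (length 2)
  B: 00 (length 2)
  C: 01 (length 2)
  D: 110 (length 3)
  E: 1110 (length 4)
  F: 11111 (length 5)
  G: 11110 (length 5)
Average length = Σ p(s) × length(s) = 2.5429 bits


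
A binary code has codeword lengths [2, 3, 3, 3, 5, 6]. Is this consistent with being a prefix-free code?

Kraft inequality: Σ 2^(-l_i) ≤ 1 for prefix-free code
Calculating: 2^(-2) + 2^(-3) + 2^(-3) + 2^(-3) + 2^(-5) + 2^(-6)
= 0.25 + 0.125 + 0.125 + 0.125 + 0.03125 + 0.015625
= 0.6719
Since 0.6719 ≤ 1, prefix-free code exists


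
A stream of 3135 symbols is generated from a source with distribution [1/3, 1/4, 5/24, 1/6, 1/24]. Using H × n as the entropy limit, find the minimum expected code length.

Entropy H = 2.1217 bits/symbol
Minimum bits = H × n = 2.1217 × 3135
= 6651.38 bits


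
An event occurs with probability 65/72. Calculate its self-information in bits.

Information content I(x) = -log₂(p(x))
I = -log₂(65/72) = -log₂(0.9028)
I = 0.1476 bits


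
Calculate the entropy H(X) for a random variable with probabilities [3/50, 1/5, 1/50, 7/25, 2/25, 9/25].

H(X) = -Σ p(x) log₂ p(x)
  -3/50 × log₂(3/50) = 0.2435
  -1/5 × log₂(1/5) = 0.4644
  -1/50 × log₂(1/50) = 0.1129
  -7/25 × log₂(7/25) = 0.5142
  -2/25 × log₂(2/25) = 0.2915
  -9/25 × log₂(9/25) = 0.5306
H(X) = 2.1571 bits


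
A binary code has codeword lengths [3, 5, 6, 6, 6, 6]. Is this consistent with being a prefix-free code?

Kraft inequality: Σ 2^(-l_i) ≤ 1 for prefix-free code
Calculating: 2^(-3) + 2^(-5) + 2^(-6) + 2^(-6) + 2^(-6) + 2^(-6)
= 0.125 + 0.03125 + 0.015625 + 0.015625 + 0.015625 + 0.015625
= 0.2188
Since 0.2188 ≤ 1, prefix-free code exists


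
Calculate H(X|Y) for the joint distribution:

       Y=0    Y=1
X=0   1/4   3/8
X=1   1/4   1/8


H(X|Y) = Σ_y p(y) H(X|Y=y)
  p(Y=0) = 1/2, H(X|Y=0) = 1.0000
  p(Y=1) = 1/2, H(X|Y=1) = 0.8113
H(X|Y) = 0.5000×1.0000 + 0.5000×0.8113 = 0.9056 bits


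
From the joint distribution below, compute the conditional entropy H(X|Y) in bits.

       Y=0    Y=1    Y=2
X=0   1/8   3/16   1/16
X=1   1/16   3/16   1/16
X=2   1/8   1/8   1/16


H(X|Y) = Σ_y p(y) H(X|Y=y)
  p(Y=0) = 5/16, H(X|Y=0) = 1.5219
  p(Y=1) = 1/2, H(X|Y=1) = 1.5613
  p(Y=2) = 3/16, H(X|Y=2) = 1.5850
H(X|Y) = 0.3125×1.5219 + 0.5000×1.5613 + 0.1875×1.5850 = 1.5534 bits


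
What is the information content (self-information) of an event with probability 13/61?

Information content I(x) = -log₂(p(x))
I = -log₂(13/61) = -log₂(0.2131)
I = 2.2303 bits


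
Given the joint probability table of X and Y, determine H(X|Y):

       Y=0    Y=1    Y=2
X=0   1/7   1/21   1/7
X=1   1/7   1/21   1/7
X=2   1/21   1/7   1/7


H(X|Y) = Σ_y p(y) H(X|Y=y)
  p(Y=0) = 1/3, H(X|Y=0) = 1.4488
  p(Y=1) = 5/21, H(X|Y=1) = 1.3710
  p(Y=2) = 3/7, H(X|Y=2) = 1.5850
H(X|Y) = 0.3333×1.4488 + 0.2381×1.3710 + 0.4286×1.5850 = 1.4886 bits


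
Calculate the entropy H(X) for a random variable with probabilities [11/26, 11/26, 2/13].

H(X) = -Σ p(x) log₂ p(x)
  -11/26 × log₂(11/26) = 0.5250
  -11/26 × log₂(11/26) = 0.5250
  -2/13 × log₂(2/13) = 0.4155
H(X) = 1.4655 bits


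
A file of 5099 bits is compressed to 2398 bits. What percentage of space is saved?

Space savings = (1 - Compressed/Original) × 100%
= (1 - 2398/5099) × 100%
= 52.97%


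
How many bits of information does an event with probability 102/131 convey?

Information content I(x) = -log₂(p(x))
I = -log₂(102/131) = -log₂(0.7786)
I = 0.3610 bits


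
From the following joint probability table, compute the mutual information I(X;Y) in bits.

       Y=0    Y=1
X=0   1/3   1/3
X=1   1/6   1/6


H(X) = 0.9183, H(Y) = 1.0000, H(X,Y) = 1.9183
I(X;Y) = H(X) + H(Y) - H(X,Y) = 0.0000 bits


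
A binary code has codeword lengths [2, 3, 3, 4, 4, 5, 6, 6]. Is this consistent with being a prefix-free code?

Kraft inequality: Σ 2^(-l_i) ≤ 1 for prefix-free code
Calculating: 2^(-2) + 2^(-3) + 2^(-3) + 2^(-4) + 2^(-4) + 2^(-5) + 2^(-6) + 2^(-6)
= 0.25 + 0.125 + 0.125 + 0.0625 + 0.0625 + 0.03125 + 0.015625 + 0.015625
= 0.6875
Since 0.6875 ≤ 1, prefix-free code exists


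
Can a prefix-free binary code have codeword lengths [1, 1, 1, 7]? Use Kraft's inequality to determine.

Kraft inequality: Σ 2^(-l_i) ≤ 1 for prefix-free code
Calculating: 2^(-1) + 2^(-1) + 2^(-1) + 2^(-7)
= 0.5 + 0.5 + 0.5 + 0.0078125
= 1.5078
Since 1.5078 > 1, prefix-free code does not exist


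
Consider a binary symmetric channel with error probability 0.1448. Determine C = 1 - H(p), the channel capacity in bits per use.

For BSC with error probability p:
C = 1 - H(p) where H(p) is binary entropy
H(0.1448) = -0.1448 × log₂(0.1448) - 0.8552 × log₂(0.8552)
H(p) = 0.5967
C = 1 - 0.5967 = 0.4033 bits/use


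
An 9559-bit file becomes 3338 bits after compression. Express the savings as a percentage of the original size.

Space savings = (1 - Compressed/Original) × 100%
= (1 - 3338/9559) × 100%
= 65.08%


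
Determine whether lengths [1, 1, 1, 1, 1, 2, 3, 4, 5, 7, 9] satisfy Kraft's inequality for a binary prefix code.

Kraft inequality: Σ 2^(-l_i) ≤ 1 for prefix-free code
Calculating: 2^(-1) + 2^(-1) + 2^(-1) + 2^(-1) + 2^(-1) + 2^(-2) + 2^(-3) + 2^(-4) + 2^(-5) + 2^(-7) + 2^(-9)
= 0.5 + 0.5 + 0.5 + 0.5 + 0.5 + 0.25 + 0.125 + 0.0625 + 0.03125 + 0.0078125 + 0.001953125
= 2.9785
Since 2.9785 > 1, prefix-free code does not exist


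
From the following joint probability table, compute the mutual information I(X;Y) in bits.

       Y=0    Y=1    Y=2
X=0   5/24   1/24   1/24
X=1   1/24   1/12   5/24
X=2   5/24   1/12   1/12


H(X) = 1.5774, H(Y) = 1.5157, H(X,Y) = 2.8838
I(X;Y) = H(X) + H(Y) - H(X,Y) = 0.2093 bits


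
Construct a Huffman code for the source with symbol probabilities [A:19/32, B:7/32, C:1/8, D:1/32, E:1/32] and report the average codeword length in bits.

Huffman tree construction:
Combine smallest probabilities repeatedly
Resulting codes:
  A: 1 (length 1)
  B: 01 (length 2)
  C: 001 (length 3)
  D: 0000 (length 4)
  E: 0001 (length 4)
Average length = Σ p(s) × length(s) = 1.6562 bits


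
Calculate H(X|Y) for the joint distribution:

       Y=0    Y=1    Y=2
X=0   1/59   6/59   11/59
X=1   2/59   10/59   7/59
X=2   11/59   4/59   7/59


H(X|Y) = Σ_y p(y) H(X|Y=y)
  p(Y=0) = 14/59, H(X|Y=0) = 0.9464
  p(Y=1) = 20/59, H(X|Y=1) = 1.4855
  p(Y=2) = 25/59, H(X|Y=2) = 1.5496
H(X|Y) = 0.2373×0.9464 + 0.3390×1.4855 + 0.4237×1.5496 = 1.3847 bits


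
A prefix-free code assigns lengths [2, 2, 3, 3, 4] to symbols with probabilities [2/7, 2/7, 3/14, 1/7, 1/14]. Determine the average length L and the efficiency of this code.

Average length L = Σ p_i × l_i = 2.5000 bits
Entropy H = 2.1820 bits
Efficiency η = H/L × 100% = 87.28%


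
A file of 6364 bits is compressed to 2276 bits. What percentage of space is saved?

Space savings = (1 - Compressed/Original) × 100%
= (1 - 2276/6364) × 100%
= 64.24%


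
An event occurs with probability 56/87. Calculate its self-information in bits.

Information content I(x) = -log₂(p(x))
I = -log₂(56/87) = -log₂(0.6437)
I = 0.6356 bits


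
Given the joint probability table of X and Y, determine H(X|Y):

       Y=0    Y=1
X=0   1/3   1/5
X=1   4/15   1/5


H(X|Y) = Σ_y p(y) H(X|Y=y)
  p(Y=0) = 3/5, H(X|Y=0) = 0.9911
  p(Y=1) = 2/5, H(X|Y=1) = 1.0000
H(X|Y) = 0.6000×0.9911 + 0.4000×1.0000 = 0.9946 bits


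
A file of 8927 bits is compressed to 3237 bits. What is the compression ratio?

Compression ratio = Original / Compressed
= 8927 / 3237 = 2.76:1


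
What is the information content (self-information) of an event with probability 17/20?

Information content I(x) = -log₂(p(x))
I = -log₂(17/20) = -log₂(0.8500)
I = 0.2345 bits


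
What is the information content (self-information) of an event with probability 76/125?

Information content I(x) = -log₂(p(x))
I = -log₂(76/125) = -log₂(0.6080)
I = 0.7179 bits


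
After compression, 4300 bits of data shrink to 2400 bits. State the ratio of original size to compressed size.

Compression ratio = Original / Compressed
= 4300 / 2400 = 1.79:1


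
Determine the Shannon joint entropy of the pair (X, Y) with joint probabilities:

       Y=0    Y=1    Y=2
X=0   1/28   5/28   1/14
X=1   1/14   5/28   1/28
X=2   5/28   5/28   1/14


H(X,Y) = -Σ p(x,y) log₂ p(x,y)
  p(0,0)=1/28: -0.0357 × log₂(0.0357) = 0.1717
  p(0,1)=5/28: -0.1786 × log₂(0.1786) = 0.4438
  p(0,2)=1/14: -0.0714 × log₂(0.0714) = 0.2720
  p(1,0)=1/14: -0.0714 × log₂(0.0714) = 0.2720
  p(1,1)=5/28: -0.1786 × log₂(0.1786) = 0.4438
  p(1,2)=1/28: -0.0357 × log₂(0.0357) = 0.1717
  p(2,0)=5/28: -0.1786 × log₂(0.1786) = 0.4438
  p(2,1)=5/28: -0.1786 × log₂(0.1786) = 0.4438
  p(2,2)=1/14: -0.0714 × log₂(0.0714) = 0.2720
H(X,Y) = 2.9345 bits


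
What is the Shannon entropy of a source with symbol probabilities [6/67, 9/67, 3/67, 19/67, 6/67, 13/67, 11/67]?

H(X) = -Σ p(x) log₂ p(x)
  -6/67 × log₂(6/67) = 0.3117
  -9/67 × log₂(9/67) = 0.3890
  -3/67 × log₂(3/67) = 0.2006
  -19/67 × log₂(19/67) = 0.5156
  -6/67 × log₂(6/67) = 0.3117
  -13/67 × log₂(13/67) = 0.4590
  -11/67 × log₂(11/67) = 0.4280
H(X) = 2.6157 bits


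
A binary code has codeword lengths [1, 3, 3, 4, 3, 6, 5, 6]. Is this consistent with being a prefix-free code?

Kraft inequality: Σ 2^(-l_i) ≤ 1 for prefix-free code
Calculating: 2^(-1) + 2^(-3) + 2^(-3) + 2^(-4) + 2^(-3) + 2^(-6) + 2^(-5) + 2^(-6)
= 0.5 + 0.125 + 0.125 + 0.0625 + 0.125 + 0.015625 + 0.03125 + 0.015625
= 1.0000
Since 1.0000 ≤ 1, prefix-free code exists


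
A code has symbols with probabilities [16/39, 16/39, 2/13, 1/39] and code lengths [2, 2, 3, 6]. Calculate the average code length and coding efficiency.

Average length L = Σ p_i × l_i = 2.2564 bits
Entropy H = 1.6057 bits
Efficiency η = H/L × 100% = 71.16%


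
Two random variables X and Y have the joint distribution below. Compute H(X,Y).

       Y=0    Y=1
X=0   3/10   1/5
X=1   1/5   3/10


H(X,Y) = -Σ p(x,y) log₂ p(x,y)
  p(0,0)=3/10: -0.3000 × log₂(0.3000) = 0.5211
  p(0,1)=1/5: -0.2000 × log₂(0.2000) = 0.4644
  p(1,0)=1/5: -0.2000 × log₂(0.2000) = 0.4644
  p(1,1)=3/10: -0.3000 × log₂(0.3000) = 0.5211
H(X,Y) = 1.9710 bits


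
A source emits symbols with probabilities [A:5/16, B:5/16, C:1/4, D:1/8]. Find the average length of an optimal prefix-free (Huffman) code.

Huffman tree construction:
Combine smallest probabilities repeatedly
Resulting codes:
  A: 10 (length 2)
  B: 11 (length 2)
  C: 01 (length 2)
  D: 00 (length 2)
Average length = Σ p(s) × length(s) = 2.0000 bits


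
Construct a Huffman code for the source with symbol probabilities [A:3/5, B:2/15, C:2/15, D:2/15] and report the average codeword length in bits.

Huffman tree construction:
Combine smallest probabilities repeatedly
Resulting codes:
  A: 1 (length 1)
  B: 010 (length 3)
  C: 011 (length 3)
  D: 00 (length 2)
Average length = Σ p(s) × length(s) = 1.6667 bits


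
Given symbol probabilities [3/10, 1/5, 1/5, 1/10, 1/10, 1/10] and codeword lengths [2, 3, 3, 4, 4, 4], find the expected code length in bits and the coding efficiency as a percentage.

Average length L = Σ p_i × l_i = 3.0000 bits
Entropy H = 2.4464 bits
Efficiency η = H/L × 100% = 81.55%


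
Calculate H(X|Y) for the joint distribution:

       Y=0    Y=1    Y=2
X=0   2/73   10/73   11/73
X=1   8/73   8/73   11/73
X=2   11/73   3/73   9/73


H(X|Y) = Σ_y p(y) H(X|Y=y)
  p(Y=0) = 21/73, H(X|Y=0) = 1.3421
  p(Y=1) = 21/73, H(X|Y=1) = 1.4412
  p(Y=2) = 31/73, H(X|Y=2) = 1.5788
H(X|Y) = 0.2877×1.3421 + 0.2877×1.4412 + 0.4247×1.5788 = 1.4711 bits


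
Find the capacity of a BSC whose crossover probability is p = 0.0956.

For BSC with error probability p:
C = 1 - H(p) where H(p) is binary entropy
H(0.0956) = -0.0956 × log₂(0.0956) - 0.9044 × log₂(0.9044)
H(p) = 0.4549
C = 1 - 0.4549 = 0.5451 bits/use


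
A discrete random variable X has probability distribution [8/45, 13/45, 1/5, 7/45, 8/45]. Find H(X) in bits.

H(X) = -Σ p(x) log₂ p(x)
  -8/45 × log₂(8/45) = 0.4430
  -13/45 × log₂(13/45) = 0.5175
  -1/5 × log₂(1/5) = 0.4644
  -7/45 × log₂(7/45) = 0.4176
  -8/45 × log₂(8/45) = 0.4430
H(X) = 2.2855 bits


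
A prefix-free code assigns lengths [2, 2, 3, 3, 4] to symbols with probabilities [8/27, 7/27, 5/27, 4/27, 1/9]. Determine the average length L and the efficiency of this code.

Average length L = Σ p_i × l_i = 2.5556 bits
Entropy H = 2.2358 bits
Efficiency η = H/L × 100% = 87.49%


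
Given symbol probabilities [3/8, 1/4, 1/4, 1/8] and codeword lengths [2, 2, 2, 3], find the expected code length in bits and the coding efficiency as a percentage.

Average length L = Σ p_i × l_i = 2.1250 bits
Entropy H = 1.9056 bits
Efficiency η = H/L × 100% = 89.68%


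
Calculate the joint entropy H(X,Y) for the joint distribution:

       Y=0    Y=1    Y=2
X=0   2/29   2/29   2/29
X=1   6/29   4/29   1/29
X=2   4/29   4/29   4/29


H(X,Y) = -Σ p(x,y) log₂ p(x,y)
  p(0,0)=2/29: -0.0690 × log₂(0.0690) = 0.2661
  p(0,1)=2/29: -0.0690 × log₂(0.0690) = 0.2661
  p(0,2)=2/29: -0.0690 × log₂(0.0690) = 0.2661
  p(1,0)=6/29: -0.2069 × log₂(0.2069) = 0.4703
  p(1,1)=4/29: -0.1379 × log₂(0.1379) = 0.3942
  p(1,2)=1/29: -0.0345 × log₂(0.0345) = 0.1675
  p(2,0)=4/29: -0.1379 × log₂(0.1379) = 0.3942
  p(2,1)=4/29: -0.1379 × log₂(0.1379) = 0.3942
  p(2,2)=4/29: -0.1379 × log₂(0.1379) = 0.3942
H(X,Y) = 3.0128 bits


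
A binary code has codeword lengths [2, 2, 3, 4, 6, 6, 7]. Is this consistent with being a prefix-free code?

Kraft inequality: Σ 2^(-l_i) ≤ 1 for prefix-free code
Calculating: 2^(-2) + 2^(-2) + 2^(-3) + 2^(-4) + 2^(-6) + 2^(-6) + 2^(-7)
= 0.25 + 0.25 + 0.125 + 0.0625 + 0.015625 + 0.015625 + 0.0078125
= 0.7266
Since 0.7266 ≤ 1, prefix-free code exists


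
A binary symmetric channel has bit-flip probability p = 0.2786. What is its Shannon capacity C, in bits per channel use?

For BSC with error probability p:
C = 1 - H(p) where H(p) is binary entropy
H(0.2786) = -0.2786 × log₂(0.2786) - 0.7214 × log₂(0.7214)
H(p) = 0.8535
C = 1 - 0.8535 = 0.1465 bits/use


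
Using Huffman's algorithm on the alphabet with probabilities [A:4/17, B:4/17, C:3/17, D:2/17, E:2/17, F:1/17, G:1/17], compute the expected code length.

Huffman tree construction:
Combine smallest probabilities repeatedly
Resulting codes:
  A: 00 (length 2)
  B: 01 (length 2)
  C: 111 (length 3)
  D: 100 (length 3)
  E: 101 (length 3)
  F: 1100 (length 4)
  G: 1101 (length 4)
Average length = Σ p(s) × length(s) = 2.6471 bits


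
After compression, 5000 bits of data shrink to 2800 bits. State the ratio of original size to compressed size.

Compression ratio = Original / Compressed
= 5000 / 2800 = 1.79:1


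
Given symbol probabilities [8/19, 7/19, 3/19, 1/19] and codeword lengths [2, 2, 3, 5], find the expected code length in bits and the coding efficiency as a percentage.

Average length L = Σ p_i × l_i = 2.3158 bits
Entropy H = 1.7002 bits
Efficiency η = H/L × 100% = 73.42%


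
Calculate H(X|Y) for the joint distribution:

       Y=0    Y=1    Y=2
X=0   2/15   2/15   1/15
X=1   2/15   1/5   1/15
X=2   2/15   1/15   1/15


H(X|Y) = Σ_y p(y) H(X|Y=y)
  p(Y=0) = 2/5, H(X|Y=0) = 1.5850
  p(Y=1) = 2/5, H(X|Y=1) = 1.4591
  p(Y=2) = 1/5, H(X|Y=2) = 1.5850
H(X|Y) = 0.4000×1.5850 + 0.4000×1.4591 + 0.2000×1.5850 = 1.5346 bits


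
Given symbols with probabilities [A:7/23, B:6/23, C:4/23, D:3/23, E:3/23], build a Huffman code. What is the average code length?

Huffman tree construction:
Combine smallest probabilities repeatedly
Resulting codes:
  A: 11 (length 2)
  B: 01 (length 2)
  C: 00 (length 2)
  D: 100 (length 3)
  E: 101 (length 3)
Average length = Σ p(s) × length(s) = 2.2609 bits


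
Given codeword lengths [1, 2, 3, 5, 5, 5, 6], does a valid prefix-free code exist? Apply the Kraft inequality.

Kraft inequality: Σ 2^(-l_i) ≤ 1 for prefix-free code
Calculating: 2^(-1) + 2^(-2) + 2^(-3) + 2^(-5) + 2^(-5) + 2^(-5) + 2^(-6)
= 0.5 + 0.25 + 0.125 + 0.03125 + 0.03125 + 0.03125 + 0.015625
= 0.9844
Since 0.9844 ≤ 1, prefix-free code exists


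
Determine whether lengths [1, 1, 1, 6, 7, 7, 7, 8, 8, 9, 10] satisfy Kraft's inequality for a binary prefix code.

Kraft inequality: Σ 2^(-l_i) ≤ 1 for prefix-free code
Calculating: 2^(-1) + 2^(-1) + 2^(-1) + 2^(-6) + 2^(-7) + 2^(-7) + 2^(-7) + 2^(-8) + 2^(-8) + 2^(-9) + 2^(-10)
= 0.5 + 0.5 + 0.5 + 0.015625 + 0.0078125 + 0.0078125 + 0.0078125 + 0.00390625 + 0.00390625 + 0.001953125 + 0.0009765625
= 1.5498
Since 1.5498 > 1, prefix-free code does not exist


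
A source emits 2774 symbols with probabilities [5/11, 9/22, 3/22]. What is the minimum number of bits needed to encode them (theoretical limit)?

Entropy H = 1.4365 bits/symbol
Minimum bits = H × n = 1.4365 × 2774
= 3984.98 bits


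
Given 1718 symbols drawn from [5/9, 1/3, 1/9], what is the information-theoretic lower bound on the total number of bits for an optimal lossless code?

Entropy H = 1.3516 bits/symbol
Minimum bits = H × n = 1.3516 × 1718
= 2322.12 bits


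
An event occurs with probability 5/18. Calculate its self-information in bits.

Information content I(x) = -log₂(p(x))
I = -log₂(5/18) = -log₂(0.2778)
I = 1.8480 bits


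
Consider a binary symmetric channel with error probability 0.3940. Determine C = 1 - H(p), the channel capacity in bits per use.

For BSC with error probability p:
C = 1 - H(p) where H(p) is binary entropy
H(0.3940) = -0.3940 × log₂(0.3940) - 0.6060 × log₂(0.6060)
H(p) = 0.9673
C = 1 - 0.9673 = 0.0327 bits/use


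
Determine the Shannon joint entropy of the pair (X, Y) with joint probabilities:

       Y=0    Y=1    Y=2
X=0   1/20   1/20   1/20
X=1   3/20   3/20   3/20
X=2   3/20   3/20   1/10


H(X,Y) = -Σ p(x,y) log₂ p(x,y)
  p(0,0)=1/20: -0.0500 × log₂(0.0500) = 0.2161
  p(0,1)=1/20: -0.0500 × log₂(0.0500) = 0.2161
  p(0,2)=1/20: -0.0500 × log₂(0.0500) = 0.2161
  p(1,0)=3/20: -0.1500 × log₂(0.1500) = 0.4105
  p(1,1)=3/20: -0.1500 × log₂(0.1500) = 0.4105
  p(1,2)=3/20: -0.1500 × log₂(0.1500) = 0.4105
  p(2,0)=3/20: -0.1500 × log₂(0.1500) = 0.4105
  p(2,1)=3/20: -0.1500 × log₂(0.1500) = 0.4105
  p(2,2)=1/10: -0.1000 × log₂(0.1000) = 0.3322
H(X,Y) = 3.0332 bits


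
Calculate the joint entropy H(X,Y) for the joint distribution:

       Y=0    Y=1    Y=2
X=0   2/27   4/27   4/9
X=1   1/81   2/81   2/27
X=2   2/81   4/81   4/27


H(X,Y) = -Σ p(x,y) log₂ p(x,y)
  p(0,0)=2/27: -0.0741 × log₂(0.0741) = 0.2781
  p(0,1)=4/27: -0.1481 × log₂(0.1481) = 0.4081
  p(0,2)=4/9: -0.4444 × log₂(0.4444) = 0.5200
  p(1,0)=1/81: -0.0123 × log₂(0.0123) = 0.0783
  p(1,1)=2/81: -0.0247 × log₂(0.0247) = 0.1318
  p(1,2)=2/27: -0.0741 × log₂(0.0741) = 0.2781
  p(2,0)=2/81: -0.0247 × log₂(0.0247) = 0.1318
  p(2,1)=4/81: -0.0494 × log₂(0.0494) = 0.2143
  p(2,2)=4/27: -0.1481 × log₂(0.1481) = 0.4081
H(X,Y) = 2.4488 bits


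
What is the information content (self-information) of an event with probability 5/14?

Information content I(x) = -log₂(p(x))
I = -log₂(5/14) = -log₂(0.3571)
I = 1.4854 bits


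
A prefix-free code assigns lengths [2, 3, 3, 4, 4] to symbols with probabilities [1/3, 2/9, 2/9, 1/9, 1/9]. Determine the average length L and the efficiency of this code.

Average length L = Σ p_i × l_i = 2.8889 bits
Entropy H = 2.1972 bits
Efficiency η = H/L × 100% = 76.06%


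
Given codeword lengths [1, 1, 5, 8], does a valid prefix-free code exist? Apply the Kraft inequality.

Kraft inequality: Σ 2^(-l_i) ≤ 1 for prefix-free code
Calculating: 2^(-1) + 2^(-1) + 2^(-5) + 2^(-8)
= 0.5 + 0.5 + 0.03125 + 0.00390625
= 1.0352
Since 1.0352 > 1, prefix-free code does not exist


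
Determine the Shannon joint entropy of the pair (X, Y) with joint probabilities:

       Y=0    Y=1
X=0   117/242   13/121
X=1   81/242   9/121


H(X,Y) = -Σ p(x,y) log₂ p(x,y)
  p(0,0)=117/242: -0.4835 × log₂(0.4835) = 0.5069
  p(0,1)=13/121: -0.1074 × log₂(0.1074) = 0.3458
  p(1,0)=81/242: -0.3347 × log₂(0.3347) = 0.5285
  p(1,1)=9/121: -0.0744 × log₂(0.0744) = 0.2788
H(X,Y) = 1.6601 bits


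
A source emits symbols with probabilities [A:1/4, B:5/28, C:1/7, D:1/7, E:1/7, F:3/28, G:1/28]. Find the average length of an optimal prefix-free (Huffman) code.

Huffman tree construction:
Combine smallest probabilities repeatedly
Resulting codes:
  A: 01 (length 2)
  B: 00 (length 2)
  C: 100 (length 3)
  D: 101 (length 3)
  E: 110 (length 3)
  F: 1111 (length 4)
  G: 1110 (length 4)
Average length = Σ p(s) × length(s) = 2.7143 bits


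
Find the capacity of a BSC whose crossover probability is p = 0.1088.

For BSC with error probability p:
C = 1 - H(p) where H(p) is binary entropy
H(0.1088) = -0.1088 × log₂(0.1088) - 0.8912 × log₂(0.8912)
H(p) = 0.4963
C = 1 - 0.4963 = 0.5037 bits/use


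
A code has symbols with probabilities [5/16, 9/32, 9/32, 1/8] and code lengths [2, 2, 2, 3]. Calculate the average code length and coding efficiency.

Average length L = Σ p_i × l_i = 2.1250 bits
Entropy H = 1.9288 bits
Efficiency η = H/L × 100% = 90.77%


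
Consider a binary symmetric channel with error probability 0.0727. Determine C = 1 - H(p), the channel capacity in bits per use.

For BSC with error probability p:
C = 1 - H(p) where H(p) is binary entropy
H(0.0727) = -0.0727 × log₂(0.0727) - 0.9273 × log₂(0.9273)
H(p) = 0.3759
C = 1 - 0.3759 = 0.6241 bits/use


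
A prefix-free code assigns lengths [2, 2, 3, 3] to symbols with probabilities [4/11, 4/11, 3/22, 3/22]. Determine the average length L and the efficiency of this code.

Average length L = Σ p_i × l_i = 2.2727 bits
Entropy H = 1.8454 bits
Efficiency η = H/L × 100% = 81.20%


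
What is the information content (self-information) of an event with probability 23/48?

Information content I(x) = -log₂(p(x))
I = -log₂(23/48) = -log₂(0.4792)
I = 1.0614 bits


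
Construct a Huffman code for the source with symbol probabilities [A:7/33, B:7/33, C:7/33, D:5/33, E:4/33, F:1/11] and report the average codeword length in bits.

Huffman tree construction:
Combine smallest probabilities repeatedly
Resulting codes:
  A: 111 (length 3)
  B: 00 (length 2)
  C: 01 (length 2)
  D: 110 (length 3)
  E: 101 (length 3)
  F: 100 (length 3)
Average length = Σ p(s) × length(s) = 2.5758 bits


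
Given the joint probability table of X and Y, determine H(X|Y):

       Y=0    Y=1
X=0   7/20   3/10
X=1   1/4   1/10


H(X|Y) = Σ_y p(y) H(X|Y=y)
  p(Y=0) = 3/5, H(X|Y=0) = 0.9799
  p(Y=1) = 2/5, H(X|Y=1) = 0.8113
H(X|Y) = 0.6000×0.9799 + 0.4000×0.8113 = 0.9124 bits


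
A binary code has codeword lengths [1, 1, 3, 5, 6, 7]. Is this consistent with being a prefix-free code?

Kraft inequality: Σ 2^(-l_i) ≤ 1 for prefix-free code
Calculating: 2^(-1) + 2^(-1) + 2^(-3) + 2^(-5) + 2^(-6) + 2^(-7)
= 0.5 + 0.5 + 0.125 + 0.03125 + 0.015625 + 0.0078125
= 1.1797
Since 1.1797 > 1, prefix-free code does not exist


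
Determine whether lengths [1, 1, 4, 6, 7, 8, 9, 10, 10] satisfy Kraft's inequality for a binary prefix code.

Kraft inequality: Σ 2^(-l_i) ≤ 1 for prefix-free code
Calculating: 2^(-1) + 2^(-1) + 2^(-4) + 2^(-6) + 2^(-7) + 2^(-8) + 2^(-9) + 2^(-10) + 2^(-10)
= 0.5 + 0.5 + 0.0625 + 0.015625 + 0.0078125 + 0.00390625 + 0.001953125 + 0.0009765625 + 0.0009765625
= 1.0938
Since 1.0938 > 1, prefix-free code does not exist


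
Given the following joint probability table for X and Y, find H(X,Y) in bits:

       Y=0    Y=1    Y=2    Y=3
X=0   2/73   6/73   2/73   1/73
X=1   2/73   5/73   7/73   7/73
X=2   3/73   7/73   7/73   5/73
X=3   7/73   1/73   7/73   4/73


H(X,Y) = -Σ p(x,y) log₂ p(x,y)
  p(0,0)=2/73: -0.0274 × log₂(0.0274) = 0.1422
  p(0,1)=6/73: -0.0822 × log₂(0.0822) = 0.2963
  p(0,2)=2/73: -0.0274 × log₂(0.0274) = 0.1422
  p(0,3)=1/73: -0.0137 × log₂(0.0137) = 0.0848
  p(1,0)=2/73: -0.0274 × log₂(0.0274) = 0.1422
  p(1,1)=5/73: -0.0685 × log₂(0.0685) = 0.2649
  p(1,2)=7/73: -0.0959 × log₂(0.0959) = 0.3243
  p(1,3)=7/73: -0.0959 × log₂(0.0959) = 0.3243
  p(2,0)=3/73: -0.0411 × log₂(0.0411) = 0.1892
  p(2,1)=7/73: -0.0959 × log₂(0.0959) = 0.3243
  p(2,2)=7/73: -0.0959 × log₂(0.0959) = 0.3243
  p(2,3)=5/73: -0.0685 × log₂(0.0685) = 0.2649
  p(3,0)=7/73: -0.0959 × log₂(0.0959) = 0.3243
  p(3,1)=1/73: -0.0137 × log₂(0.0137) = 0.0848
  p(3,2)=7/73: -0.0959 × log₂(0.0959) = 0.3243
  p(3,3)=4/73: -0.0548 × log₂(0.0548) = 0.2296
H(X,Y) = 3.7872 bits


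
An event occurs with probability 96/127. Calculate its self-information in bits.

Information content I(x) = -log₂(p(x))
I = -log₂(96/127) = -log₂(0.7559)
I = 0.4037 bits


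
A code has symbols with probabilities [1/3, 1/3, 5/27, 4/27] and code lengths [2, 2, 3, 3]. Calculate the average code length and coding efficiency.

Average length L = Σ p_i × l_i = 2.3333 bits
Entropy H = 1.9153 bits
Efficiency η = H/L × 100% = 82.09%


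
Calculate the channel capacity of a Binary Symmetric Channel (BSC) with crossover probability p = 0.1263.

For BSC with error probability p:
C = 1 - H(p) where H(p) is binary entropy
H(0.1263) = -0.1263 × log₂(0.1263) - 0.8737 × log₂(0.8737)
H(p) = 0.5472
C = 1 - 0.5472 = 0.4528 bits/use


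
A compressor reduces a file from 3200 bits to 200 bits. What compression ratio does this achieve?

Compression ratio = Original / Compressed
= 3200 / 200 = 16.00:1


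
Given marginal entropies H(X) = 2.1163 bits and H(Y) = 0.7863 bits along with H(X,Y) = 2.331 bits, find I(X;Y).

I(X;Y) = H(X) + H(Y) - H(X,Y)
I(X;Y) = 2.1163 + 0.7863 - 2.331 = 0.5716 bits


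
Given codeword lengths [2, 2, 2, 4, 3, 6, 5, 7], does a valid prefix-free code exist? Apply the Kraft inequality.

Kraft inequality: Σ 2^(-l_i) ≤ 1 for prefix-free code
Calculating: 2^(-2) + 2^(-2) + 2^(-2) + 2^(-4) + 2^(-3) + 2^(-6) + 2^(-5) + 2^(-7)
= 0.25 + 0.25 + 0.25 + 0.0625 + 0.125 + 0.015625 + 0.03125 + 0.0078125
= 0.9922
Since 0.9922 ≤ 1, prefix-free code exists


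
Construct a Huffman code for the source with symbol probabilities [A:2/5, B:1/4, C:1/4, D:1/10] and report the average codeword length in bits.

Huffman tree construction:
Combine smallest probabilities repeatedly
Resulting codes:
  A: 0 (length 1)
  B: 111 (length 3)
  C: 10 (length 2)
  D: 110 (length 3)
Average length = Σ p(s) × length(s) = 1.9500 bits


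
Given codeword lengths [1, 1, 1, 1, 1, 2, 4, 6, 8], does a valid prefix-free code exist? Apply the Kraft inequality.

Kraft inequality: Σ 2^(-l_i) ≤ 1 for prefix-free code
Calculating: 2^(-1) + 2^(-1) + 2^(-1) + 2^(-1) + 2^(-1) + 2^(-2) + 2^(-4) + 2^(-6) + 2^(-8)
= 0.5 + 0.5 + 0.5 + 0.5 + 0.5 + 0.25 + 0.0625 + 0.015625 + 0.00390625
= 2.8320
Since 2.8320 > 1, prefix-free code does not exist


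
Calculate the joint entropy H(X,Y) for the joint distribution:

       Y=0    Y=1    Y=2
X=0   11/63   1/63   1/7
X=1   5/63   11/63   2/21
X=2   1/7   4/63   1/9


H(X,Y) = -Σ p(x,y) log₂ p(x,y)
  p(0,0)=11/63: -0.1746 × log₂(0.1746) = 0.4396
  p(0,1)=1/63: -0.0159 × log₂(0.0159) = 0.0949
  p(0,2)=1/7: -0.1429 × log₂(0.1429) = 0.4011
  p(1,0)=5/63: -0.0794 × log₂(0.0794) = 0.2901
  p(1,1)=11/63: -0.1746 × log₂(0.1746) = 0.4396
  p(1,2)=2/21: -0.0952 × log₂(0.0952) = 0.3231
  p(2,0)=1/7: -0.1429 × log₂(0.1429) = 0.4011
  p(2,1)=4/63: -0.0635 × log₂(0.0635) = 0.2525
  p(2,2)=1/9: -0.1111 × log₂(0.1111) = 0.3522
H(X,Y) = 2.9942 bits


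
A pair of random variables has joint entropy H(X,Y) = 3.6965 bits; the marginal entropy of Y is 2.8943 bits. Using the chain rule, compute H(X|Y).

Chain rule: H(X,Y) = H(X|Y) + H(Y)
H(X|Y) = H(X,Y) - H(Y) = 3.6965 - 2.8943 = 0.8022 bits


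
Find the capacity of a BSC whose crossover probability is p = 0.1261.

For BSC with error probability p:
C = 1 - H(p) where H(p) is binary entropy
H(0.1261) = -0.1261 × log₂(0.1261) - 0.8739 × log₂(0.8739)
H(p) = 0.5466
C = 1 - 0.5466 = 0.4534 bits/use


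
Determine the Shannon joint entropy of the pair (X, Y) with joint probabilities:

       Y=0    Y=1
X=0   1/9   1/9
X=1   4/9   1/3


H(X,Y) = -Σ p(x,y) log₂ p(x,y)
  p(0,0)=1/9: -0.1111 × log₂(0.1111) = 0.3522
  p(0,1)=1/9: -0.1111 × log₂(0.1111) = 0.3522
  p(1,0)=4/9: -0.4444 × log₂(0.4444) = 0.5200
  p(1,1)=1/3: -0.3333 × log₂(0.3333) = 0.5283
H(X,Y) = 1.7527 bits


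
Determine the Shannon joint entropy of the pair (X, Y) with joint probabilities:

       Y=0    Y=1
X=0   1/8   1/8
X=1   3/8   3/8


H(X,Y) = -Σ p(x,y) log₂ p(x,y)
  p(0,0)=1/8: -0.1250 × log₂(0.1250) = 0.3750
  p(0,1)=1/8: -0.1250 × log₂(0.1250) = 0.3750
  p(1,0)=3/8: -0.3750 × log₂(0.3750) = 0.5306
  p(1,1)=3/8: -0.3750 × log₂(0.3750) = 0.5306
H(X,Y) = 1.8113 bits


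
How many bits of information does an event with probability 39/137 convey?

Information content I(x) = -log₂(p(x))
I = -log₂(39/137) = -log₂(0.2847)
I = 1.8126 bits


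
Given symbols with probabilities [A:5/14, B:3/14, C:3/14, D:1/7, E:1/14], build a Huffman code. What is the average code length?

Huffman tree construction:
Combine smallest probabilities repeatedly
Resulting codes:
  A: 11 (length 2)
  B: 00 (length 2)
  C: 01 (length 2)
  D: 101 (length 3)
  E: 100 (length 3)
Average length = Σ p(s) × length(s) = 2.2143 bits


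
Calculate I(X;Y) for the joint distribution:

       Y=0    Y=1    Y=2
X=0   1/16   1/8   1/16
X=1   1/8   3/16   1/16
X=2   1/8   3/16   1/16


H(X) = 1.5613, H(Y) = 1.4772, H(X,Y) = 3.0306
I(X;Y) = H(X) + H(Y) - H(X,Y) = 0.0079 bits


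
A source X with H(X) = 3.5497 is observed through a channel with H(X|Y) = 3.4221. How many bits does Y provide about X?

I(X;Y) = H(X) - H(X|Y)
I(X;Y) = 3.5497 - 3.4221 = 0.1276 bits


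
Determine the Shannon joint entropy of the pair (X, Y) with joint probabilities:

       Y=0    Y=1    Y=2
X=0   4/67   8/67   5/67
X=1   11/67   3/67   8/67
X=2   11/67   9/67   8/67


H(X,Y) = -Σ p(x,y) log₂ p(x,y)
  p(0,0)=4/67: -0.0597 × log₂(0.0597) = 0.2428
  p(0,1)=8/67: -0.1194 × log₂(0.1194) = 0.3661
  p(0,2)=5/67: -0.0746 × log₂(0.0746) = 0.2794
  p(1,0)=11/67: -0.1642 × log₂(0.1642) = 0.4280
  p(1,1)=3/67: -0.0448 × log₂(0.0448) = 0.2006
  p(1,2)=8/67: -0.1194 × log₂(0.1194) = 0.3661
  p(2,0)=11/67: -0.1642 × log₂(0.1642) = 0.4280
  p(2,1)=9/67: -0.1343 × log₂(0.1343) = 0.3890
  p(2,2)=8/67: -0.1194 × log₂(0.1194) = 0.3661
H(X,Y) = 3.0661 bits


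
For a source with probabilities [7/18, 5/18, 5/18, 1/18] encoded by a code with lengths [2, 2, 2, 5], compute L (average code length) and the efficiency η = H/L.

Average length L = Σ p_i × l_i = 2.1667 bits
Entropy H = 1.7882 bits
Efficiency η = H/L × 100% = 82.53%


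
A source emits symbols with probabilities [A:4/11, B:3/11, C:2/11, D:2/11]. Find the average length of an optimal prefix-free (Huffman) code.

Huffman tree construction:
Combine smallest probabilities repeatedly
Resulting codes:
  A: 11 (length 2)
  B: 10 (length 2)
  C: 00 (length 2)
  D: 01 (length 2)
Average length = Σ p(s) × length(s) = 2.0000 bits


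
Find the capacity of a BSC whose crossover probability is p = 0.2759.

For BSC with error probability p:
C = 1 - H(p) where H(p) is binary entropy
H(0.2759) = -0.2759 × log₂(0.2759) - 0.7241 × log₂(0.7241)
H(p) = 0.8498
C = 1 - 0.8498 = 0.1502 bits/use


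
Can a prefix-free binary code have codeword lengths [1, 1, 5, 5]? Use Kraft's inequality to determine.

Kraft inequality: Σ 2^(-l_i) ≤ 1 for prefix-free code
Calculating: 2^(-1) + 2^(-1) + 2^(-5) + 2^(-5)
= 0.5 + 0.5 + 0.03125 + 0.03125
= 1.0625
Since 1.0625 > 1, prefix-free code does not exist


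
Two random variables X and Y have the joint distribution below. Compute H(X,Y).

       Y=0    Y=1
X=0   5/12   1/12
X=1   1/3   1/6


H(X,Y) = -Σ p(x,y) log₂ p(x,y)
  p(0,0)=5/12: -0.4167 × log₂(0.4167) = 0.5263
  p(0,1)=1/12: -0.0833 × log₂(0.0833) = 0.2987
  p(1,0)=1/3: -0.3333 × log₂(0.3333) = 0.5283
  p(1,1)=1/6: -0.1667 × log₂(0.1667) = 0.4308
H(X,Y) = 1.7842 bits


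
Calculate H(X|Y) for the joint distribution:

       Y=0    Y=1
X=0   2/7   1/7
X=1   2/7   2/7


H(X|Y) = Σ_y p(y) H(X|Y=y)
  p(Y=0) = 4/7, H(X|Y=0) = 1.0000
  p(Y=1) = 3/7, H(X|Y=1) = 0.9183
H(X|Y) = 0.5714×1.0000 + 0.4286×0.9183 = 0.9650 bits


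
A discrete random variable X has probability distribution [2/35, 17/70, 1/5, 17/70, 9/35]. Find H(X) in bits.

H(X) = -Σ p(x) log₂ p(x)
  -2/35 × log₂(2/35) = 0.2360
  -17/70 × log₂(17/70) = 0.4959
  -1/5 × log₂(1/5) = 0.4644
  -17/70 × log₂(17/70) = 0.4959
  -9/35 × log₂(9/35) = 0.5038
H(X) = 2.1959 bits


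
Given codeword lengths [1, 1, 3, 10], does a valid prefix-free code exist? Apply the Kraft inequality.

Kraft inequality: Σ 2^(-l_i) ≤ 1 for prefix-free code
Calculating: 2^(-1) + 2^(-1) + 2^(-3) + 2^(-10)
= 0.5 + 0.5 + 0.125 + 0.0009765625
= 1.1260
Since 1.1260 > 1, prefix-free code does not exist


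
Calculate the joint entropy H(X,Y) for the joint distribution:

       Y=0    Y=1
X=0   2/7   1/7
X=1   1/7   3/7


H(X,Y) = -Σ p(x,y) log₂ p(x,y)
  p(0,0)=2/7: -0.2857 × log₂(0.2857) = 0.5164
  p(0,1)=1/7: -0.1429 × log₂(0.1429) = 0.4011
  p(1,0)=1/7: -0.1429 × log₂(0.1429) = 0.4011
  p(1,1)=3/7: -0.4286 × log₂(0.4286) = 0.5239
H(X,Y) = 1.8424 bits


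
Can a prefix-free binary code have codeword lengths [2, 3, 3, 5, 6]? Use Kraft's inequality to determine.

Kraft inequality: Σ 2^(-l_i) ≤ 1 for prefix-free code
Calculating: 2^(-2) + 2^(-3) + 2^(-3) + 2^(-5) + 2^(-6)
= 0.25 + 0.125 + 0.125 + 0.03125 + 0.015625
= 0.5469
Since 0.5469 ≤ 1, prefix-free code exists


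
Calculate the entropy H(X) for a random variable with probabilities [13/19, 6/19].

H(X) = -Σ p(x) log₂ p(x)
  -13/19 × log₂(13/19) = 0.3746
  -6/19 × log₂(6/19) = 0.5251
H(X) = 0.8997 bits


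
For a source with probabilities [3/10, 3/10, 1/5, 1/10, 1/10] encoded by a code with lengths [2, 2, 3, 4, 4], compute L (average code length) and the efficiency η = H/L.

Average length L = Σ p_i × l_i = 2.6000 bits
Entropy H = 2.1710 bits
Efficiency η = H/L × 100% = 83.50%


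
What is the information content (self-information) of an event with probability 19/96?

Information content I(x) = -log₂(p(x))
I = -log₂(19/96) = -log₂(0.1979)
I = 2.3370 bits


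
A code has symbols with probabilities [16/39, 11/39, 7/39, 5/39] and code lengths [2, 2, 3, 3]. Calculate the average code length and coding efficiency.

Average length L = Σ p_i × l_i = 2.3077 bits
Entropy H = 1.8671 bits
Efficiency η = H/L × 100% = 80.91%


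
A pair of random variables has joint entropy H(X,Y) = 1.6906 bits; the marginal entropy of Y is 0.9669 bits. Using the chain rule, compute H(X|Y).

Chain rule: H(X,Y) = H(X|Y) + H(Y)
H(X|Y) = H(X,Y) - H(Y) = 1.6906 - 0.9669 = 0.7237 bits


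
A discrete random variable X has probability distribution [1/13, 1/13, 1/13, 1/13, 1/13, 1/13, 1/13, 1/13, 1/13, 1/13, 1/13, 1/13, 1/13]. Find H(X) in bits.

H(X) = -Σ p(x) log₂ p(x)
  -1/13 × log₂(1/13) = 0.2846
  -1/13 × log₂(1/13) = 0.2846
  -1/13 × log₂(1/13) = 0.2846
  -1/13 × log₂(1/13) = 0.2846
  -1/13 × log₂(1/13) = 0.2846
  -1/13 × log₂(1/13) = 0.2846
  -1/13 × log₂(1/13) = 0.2846
  -1/13 × log₂(1/13) = 0.2846
  -1/13 × log₂(1/13) = 0.2846
  -1/13 × log₂(1/13) = 0.2846
  -1/13 × log₂(1/13) = 0.2846
  -1/13 × log₂(1/13) = 0.2846
  -1/13 × log₂(1/13) = 0.2846
H(X) = 3.7004 bits


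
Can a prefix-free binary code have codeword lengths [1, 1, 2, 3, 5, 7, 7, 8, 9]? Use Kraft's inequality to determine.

Kraft inequality: Σ 2^(-l_i) ≤ 1 for prefix-free code
Calculating: 2^(-1) + 2^(-1) + 2^(-2) + 2^(-3) + 2^(-5) + 2^(-7) + 2^(-7) + 2^(-8) + 2^(-9)
= 0.5 + 0.5 + 0.25 + 0.125 + 0.03125 + 0.0078125 + 0.0078125 + 0.00390625 + 0.001953125
= 1.4277
Since 1.4277 > 1, prefix-free code does not exist
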